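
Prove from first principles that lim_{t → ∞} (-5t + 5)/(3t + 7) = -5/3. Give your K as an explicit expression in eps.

K = (50/9)/eps

Let eps > 0 be given. We seek K > 0 such that t > K implies |(-5t + 5)/(3t + 7) + 5/3| < eps.
(-5t + 5)/(3t + 7) + 5/3 = (3(-5t + 5) − (-5)(3t + 7)) / (3(3t + 7)) = 50/(3(3t + 7)).
For t > 0 we have 3t + 7 > 3t, so |(-5t + 5)/(3t + 7) + 5/3| = 50/(3(3t + 7)) < 50/(3·3t) = (50/9)/t.
Thus |(-5t + 5)/(3t + 7) + 5/3| < eps whenever t > (50/9)/eps.
Take K = (50/9)/eps. If t > K then |(-5t + 5)/(3t + 7) + 5/3| < (50/9)/t < eps.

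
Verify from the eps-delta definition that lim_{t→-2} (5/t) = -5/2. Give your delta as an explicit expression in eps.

Let eps > 0. We seek delta > 0 such that 0 < |t + 2| < delta implies |5/t + 5/2| < eps.
|5/t + 5/2| = 5·|-2 − t|/(2·|t|) = 5|t + 2|/(2|t|).
Restrict delta ≤ 1. Then |t + 2| < 1 gives |t| > 1, so 2|t| > 2.
Then |5/t + 5/2| < 5|t + 2|/2, which is < eps when |t + 2| < (2/5)eps.
Take delta = min(1, (2/5)eps). Then 0 < |t + 2| < delta gives both |t + 2| < 1 and |t + 2| < (2/5)eps, so |5/t + 5/2| < eps.

delta = min(1, (2/5)eps)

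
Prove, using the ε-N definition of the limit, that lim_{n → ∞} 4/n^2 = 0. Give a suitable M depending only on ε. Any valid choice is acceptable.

Suppose ε > 0. For n ≥ 1, |4/n^2 − 0| = 4/n^2.
4/n^2 < ε ⇔ n^2 > 4/ε ⇔ n > (4/ε)^{1/2}.
Take M = (4/ε)^{1/2}. Then n > M implies 4/n^2 < ε.

M = (4/ε)^{1/2}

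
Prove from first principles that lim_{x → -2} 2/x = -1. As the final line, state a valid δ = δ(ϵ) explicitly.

δ = min(1, ϵ)

Suppose ϵ > 0. We seek δ > 0 such that 0 < |x + 2| < δ implies |2/x + 1| < ϵ.
|2/x + 1| = 2·|-2 − x|/(2·|x|) = 2|x + 2|/(2|x|).
Require δ ≤ 1 so that |x| > 2 − 1 = 1, hence 2|x| > 2.
Then |2/x + 1| < 2|x + 2|/2, which is < ϵ when |x + 2| < ϵ.
Take δ = min(1, ϵ). Then 0 < |x + 2| < δ gives both |x + 2| < 1 and |x + 2| < ϵ, so |2/x + 1| < ϵ.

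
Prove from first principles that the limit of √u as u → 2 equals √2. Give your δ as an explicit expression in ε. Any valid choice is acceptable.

Fix ε > 0. We want δ > 0 such that 0 < |u − 2| < δ implies |√u − √2| < ε.
Rationalise: √u − √2 = (u − 2)/(√u + √2), so |√u − √2| = |u − 2|/(√u + √2).
Restrict δ ≤ 2 so that |u − 2| < 2 forces u > 0, and then √u + √2 > √2.
Hence |√u − √2| < |u − 2|/√2, which is < ε once |u − 2| < √2·ε.
Take δ = min(2, √2·ε). If 0 < |u − 2| < δ then u > 0 and |√u − √2| < |u − 2|/√2 < ε.

δ = min(2, √2·ε)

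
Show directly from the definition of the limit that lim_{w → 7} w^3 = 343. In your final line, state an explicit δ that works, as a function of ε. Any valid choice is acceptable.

δ = min(1, ε/169)

Let ε > 0 be given. We seek δ > 0 with 0 < |w − 7| < δ ⇒ |w^3 − 343| < ε.
Factor: w^3 − 343 = (w − 7)(w^2 + 7w + 49), so |w^3 − 343| = |w − 7|·|w^2 + 7w + 49|.
Impose δ ≤ 1 so that |w| < 8; then |w^2 + 7w + 49| ≤ 169.
Hence |w^3 − 343| ≤ 169|w − 7|, which is < ε once |w − 7| < ε/169.
Take δ = min(1, ε/169). If 0 < |w − 7| < δ then both bounds hold and |w^3 − 343| ≤ 169|w − 7| < 169·(ε/169) = ε.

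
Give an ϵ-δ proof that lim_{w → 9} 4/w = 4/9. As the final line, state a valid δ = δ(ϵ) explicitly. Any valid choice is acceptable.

δ = min(9/2, (81/8)ϵ)

Fix ϵ > 0. We seek δ > 0 such that 0 < |w − 9| < δ implies |4/w − (4/9)| < ϵ.
|4/w − (4/9)| = 4·|9 − w|/(9·|w|) = 4|w − 9|/(9|w|).
Restrict δ ≤ 9/2. Then |w − 9| < 9/2 gives |w| > 9/2, so 9|w| > 81/2.
Then |4/w − (4/9)| < 4|w − 9|/(81/2), which is < ϵ when |w − 9| < (81/8)ϵ.
Take δ = min(9/2, (81/8)ϵ). Then 0 < |w − 9| < δ gives both |w − 9| < 9/2 and |w − 9| < (81/8)ϵ, so |4/w − (4/9)| < ϵ.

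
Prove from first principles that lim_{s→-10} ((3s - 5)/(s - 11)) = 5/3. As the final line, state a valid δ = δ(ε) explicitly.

Fix ε > 0. We want δ > 0 with 0 < |s + 10| < δ ⇒ |(3s - 5)/(s - 11) − (5/3)| < ε.
Combining over a common denominator, (3s - 5)/(s - 11) − (5/3) = [(3s - 5)·(-21) − (-35)·(s - 11)] / [(-21)·(s - 11)] = -28(s + 10) / ((-21)(s - 11)).
So |(3s - 5)/(s - 11) − (5/3)| = 28|s + 10| / (21·|s − 11|).
Require δ ≤ 21/2, so |s − 11| ≥ |-21| − |s + 10| > 21 − 21/2 = 21/2.
Hence |(3s - 5)/(s - 11) − (5/3)| < 28|s + 10|/(21·(21/2)) = (8/63)|s + 10|, which is < ε once |s + 10| < (63/8)ε.
Take δ = min(21/2, (63/8)ε). Then 0 < |s + 10| < δ forces both bounds, so |(3s - 5)/(s - 11) − (5/3)| < ε.

δ = min(21/2, (63/8)ε)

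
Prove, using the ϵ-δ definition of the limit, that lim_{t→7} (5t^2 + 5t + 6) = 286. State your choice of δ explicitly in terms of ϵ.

δ = min(2, ϵ/85)

Let ϵ > 0 be given. We want δ > 0 such that 0 < |t − 7| < δ implies |(5t^2 + 5t + 6) − 286| < ϵ.
(5t^2 + 5t + 6) − 286 = 5t^2 + 5t - 280 = (t − 7)(5t + 40).
So |(5t^2 + 5t + 6) − 286| = |t − 7|·|5t + 40|.
Assume first that |t − 7| < 2, so |t| < 9. Then |5t + 40| ≤ 5·9 + 40 = 85.
Hence |(5t^2 + 5t + 6) − 286| ≤ 85|t − 7| < ϵ provided |t − 7| < ϵ/85.
Take δ = min(2, ϵ/85). Then 0 < |t − 7| < δ gives both |t − 7| < 2 and |t − 7| < ϵ/85, so |(5t^2 + 5t + 6) − 286| < ϵ.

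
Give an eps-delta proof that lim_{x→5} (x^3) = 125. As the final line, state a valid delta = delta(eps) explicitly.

Let eps > 0 be given. We seek delta > 0 with 0 < |x − 5| < delta ⇒ |x^3 − 125| < eps.
Factor: x^3 − 125 = (x − 5)(x^2 + 5x + 25), so |x^3 − 125| = |x − 5|·|x^2 + 5x + 25|.
Impose delta ≤ 1 so that |x| < 6; then |x^2 + 5x + 25| ≤ 91.
Hence |x^3 − 125| ≤ 91|x − 5|, which is < eps once |x − 5| < eps/91.
Take delta = min(1, eps/91). If 0 < |x − 5| < delta then both bounds hold and |x^3 − 125| ≤ 91|x − 5| < 91·(eps/91) = eps.

delta = min(1, eps/91)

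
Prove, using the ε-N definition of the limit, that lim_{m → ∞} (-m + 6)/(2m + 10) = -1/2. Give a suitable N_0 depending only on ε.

N_0 = (11/2)/ε

Fix ε > 0. For m ≥ 1, |(-m + 6)/(2m + 10) + 1/2| = |22|/(2(2m + 10)) = 22/(2(2m + 10)).
Since 2m + 10 ≥ 2m for m ≥ 1, this is ≤ 22/(2·2m) = (11/2)/m.
So |(-m + 6)/(2m + 10) + 1/2| < ε whenever m > (11/2)/ε.
Take N_0 = (11/2)/ε. If m > N_0 then |(-m + 6)/(2m + 10) + 1/2| ≤ (11/2)/m < ε.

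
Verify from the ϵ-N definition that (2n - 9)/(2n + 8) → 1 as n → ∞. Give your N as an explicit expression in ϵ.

Let ϵ > 0. For n ≥ 1, |(2n - 9)/(2n + 8) − 1| = |-34|/(2(2n + 8)) = 34/(2(2n + 8)).
Since 2n + 8 ≥ 2n for n ≥ 1, this is ≤ 34/(2·2n) = (17/2)/n.
So |(2n - 9)/(2n + 8) − 1| < ϵ whenever n > (17/2)/ϵ.
Take N = (17/2)/ϵ. If n > N then |(2n - 9)/(2n + 8) − 1| ≤ (17/2)/n < ϵ.

N = (17/2)/ϵ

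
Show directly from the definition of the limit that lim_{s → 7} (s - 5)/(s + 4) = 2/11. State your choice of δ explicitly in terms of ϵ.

δ = min(11/2, (121/18)ϵ)

Suppose ϵ > 0. We want δ > 0 with 0 < |s − 7| < δ ⇒ |(s - 5)/(s + 4) − (2/11)| < ϵ.
Combining over a common denominator, (s - 5)/(s + 4) − (2/11) = [(s - 5)·11 − 2·(s + 4)] / [11·(s + 4)] = 9(s − 7) / (11(s + 4)).
So |(s - 5)/(s + 4) − (2/11)| = 9|s − 7| / (11·|s + 4|).
Require δ ≤ 11/2, so |s + 4| ≥ |11| − |s − 7| > 11 − 11/2 = 11/2.
Hence |(s - 5)/(s + 4) − (2/11)| < 9|s − 7|/(11·(11/2)) = (18/121)|s − 7|, which is < ϵ once |s − 7| < (121/18)ϵ.
Take δ = min(11/2, (121/18)ϵ). Then 0 < |s − 7| < δ forces both bounds, so |(s - 5)/(s + 4) − (2/11)| < ϵ.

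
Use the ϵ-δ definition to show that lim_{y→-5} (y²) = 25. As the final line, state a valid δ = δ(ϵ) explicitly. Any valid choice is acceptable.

Fix ϵ > 0. We seek δ > 0 with 0 < |y + 5| < δ ⇒ |y² − 25| < ϵ.
Factor: y² − 25 = (y + 5)(y - 5), so |y² − 25| = |y + 5|·|y - 5|.
Restrict δ ≤ 2. Then |y + 5| < 2 gives |y| < 7, so by the triangle inequality |y - 5| ≤ 7 + 5 = 12.
Hence |y² − 25| ≤ 12|y + 5|, which is < ϵ once |y + 5| < ϵ/12.
Take δ = min(2, ϵ/12). If 0 < |y + 5| < δ then both bounds hold and |y² − 25| ≤ 12|y + 5| < 12·(ϵ/12) = ϵ.

δ = min(2, ϵ/12)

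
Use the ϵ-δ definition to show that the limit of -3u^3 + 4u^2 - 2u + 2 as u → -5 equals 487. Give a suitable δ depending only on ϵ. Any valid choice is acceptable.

Fix ϵ > 0. We want δ > 0 such that 0 < |u + 5| < δ implies |(-3u^3 + 4u^2 - 2u + 2) − 487| < ϵ.
(-3u^3 + 4u^2 - 2u + 2) − 487 = -3u^3 + 4u^2 - 2u - 485 = (u + 5)(-3u^2 + 19u - 97).
So |(-3u^3 + 4u^2 - 2u + 2) − 487| = |u + 5|·|-3u^2 + 19u - 97|.
Assume first that |u + 5| < 1, so |u| < 6. Then |-3u^2 + 19u - 97| ≤ 3·6^2 + 19·6 + 97 = 319.
Hence |(-3u^3 + 4u^2 - 2u + 2) − 487| ≤ 319|u + 5| < ϵ provided |u + 5| < ϵ/319.
Choosing δ = min(1, ϵ/319) ensures both conditions, hence |(-3u^3 + 4u^2 - 2u + 2) − 487| < ϵ.

δ = min(1, ϵ/319)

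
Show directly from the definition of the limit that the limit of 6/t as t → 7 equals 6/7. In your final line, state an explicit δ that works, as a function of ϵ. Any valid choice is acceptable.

δ = min(7/2, (49/12)ϵ)

Let ϵ > 0 be given. We seek δ > 0 such that 0 < |t − 7| < δ implies |6/t − (6/7)| < ϵ.
|6/t − (6/7)| = 6·|7 − t|/(7·|t|) = 6|t − 7|/(7|t|).
Require δ ≤ 7/2 so that |t| > 7 − 7/2 = 7/2, hence 7|t| > 49/2.
Then |6/t − (6/7)| < 6|t − 7|/(49/2), which is < ϵ when |t − 7| < (49/12)ϵ.
Take δ = min(7/2, (49/12)ϵ). Then 0 < |t − 7| < δ gives both |t − 7| < 7/2 and |t − 7| < (49/12)ϵ, so |6/t − (6/7)| < ϵ.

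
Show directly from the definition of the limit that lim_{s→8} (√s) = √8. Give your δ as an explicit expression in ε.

δ = min(8, √8·ε)

Let ε > 0 be given. We want δ > 0 such that 0 < |s − 8| < δ implies |√s − √8| < ε.
Multiplying by the conjugate, |√s − √8| = |s − 8|/(√s + √8).
Restrict δ ≤ 8 so that |s − 8| < 8 forces s > 0, and then √s + √8 > √8.
Hence |√s − √8| < |s − 8|/√8, which is < ε once |s − 8| < √8·ε.
Take δ = min(8, √8·ε). If 0 < |s − 8| < δ then s > 0 and |√s − √8| < |s − 8|/√8 < ε.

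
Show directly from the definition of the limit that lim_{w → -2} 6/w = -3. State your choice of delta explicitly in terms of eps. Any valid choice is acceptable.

delta = min(1, (1/3)eps)

Fix eps > 0. We seek delta > 0 such that 0 < |w + 2| < delta implies |6/w + 3| < eps.
|6/w + 3| = 6·|-2 − w|/(2·|w|) = 6|w + 2|/(2|w|).
Require delta ≤ 1 so that |w| > 2 − 1 = 1, hence 2|w| > 2.
Then |6/w + 3| < 6|w + 2|/2, which is < eps when |w + 2| < (1/3)eps.
Take delta = min(1, (1/3)eps). Then 0 < |w + 2| < delta gives both |w + 2| < 1 and |w + 2| < (1/3)eps, so |6/w + 3| < eps.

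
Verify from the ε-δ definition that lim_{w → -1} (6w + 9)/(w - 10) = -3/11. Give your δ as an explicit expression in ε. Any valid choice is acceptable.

δ = min(11/2, (121/138)ε)

Fix ε > 0. We want δ > 0 with 0 < |w + 1| < δ ⇒ |(6w + 9)/(w - 10) + 3/11| < ε.
Combining over a common denominator, (6w + 9)/(w - 10) + 3/11 = [(6w + 9)·(-11) − 3·(w - 10)] / [(-11)·(w - 10)] = -69(w + 1) / ((-11)(w - 10)).
So |(6w + 9)/(w - 10) + 3/11| = 69|w + 1| / (11·|w − 10|).
Require δ ≤ 11/2, so |w − 10| ≥ |-11| − |w + 1| > 11 − 11/2 = 11/2.
Hence |(6w + 9)/(w - 10) + 3/11| < 69|w + 1|/(11·(11/2)) = (138/121)|w + 1|, which is < ε once |w + 1| < (121/138)ε.
Take δ = min(11/2, (121/138)ε). Then 0 < |w + 1| < δ forces both bounds, so |(6w + 9)/(w - 10) + 3/11| < ε.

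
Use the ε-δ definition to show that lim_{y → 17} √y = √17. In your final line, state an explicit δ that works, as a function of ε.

Let ε > 0. We want δ > 0 such that 0 < |y − 17| < δ implies |√y − √17| < ε.
Rationalise: √y − √17 = (y − 17)/(√y + √17), so |√y − √17| = |y − 17|/(√y + √17).
Restrict δ ≤ 17 so that |y − 17| < 17 forces y > 0, and then √y + √17 > √17.
Hence |√y − √17| < |y − 17|/√17, which is < ε once |y − 17| < √17·ε.
Take δ = min(17, √17·ε). If 0 < |y − 17| < δ then y > 0 and |√y − √17| < |y − 17|/√17 < ε.

δ = min(17, √17·ε)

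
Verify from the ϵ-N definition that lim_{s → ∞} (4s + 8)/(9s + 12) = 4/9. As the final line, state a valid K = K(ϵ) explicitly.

Let ϵ > 0. We seek K > 0 such that s > K implies |(4s + 8)/(9s + 12) − (4/9)| < ϵ.
(4s + 8)/(9s + 12) − (4/9) = (9(4s + 8) − 4(9s + 12)) / (9(9s + 12)) = 24/(9(9s + 12)).
For s > 0 we have 9s + 12 > 9s, so |(4s + 8)/(9s + 12) − (4/9)| = 24/(9(9s + 12)) < 24/(9·9s) = (8/27)/s.
Thus |(4s + 8)/(9s + 12) − (4/9)| < ϵ whenever s > (8/27)/ϵ.
Take K = (8/27)/ϵ. If s > K then |(4s + 8)/(9s + 12) − (4/9)| < (8/27)/s < ϵ.

K = (8/27)/ϵ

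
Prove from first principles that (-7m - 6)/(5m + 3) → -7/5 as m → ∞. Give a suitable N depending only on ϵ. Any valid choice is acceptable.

Fix ϵ > 0. For m ≥ 1, |(-7m - 6)/(5m + 3) + 7/5| = |-9|/(5(5m + 3)) = 9/(5(5m + 3)).
Since 5m + 3 ≥ 5m for m ≥ 1, this is ≤ 9/(5·5m) = (9/25)/m.
So |(-7m - 6)/(5m + 3) + 7/5| < ϵ whenever m > (9/25)/ϵ.
Take N = (9/25)/ϵ. If m > N then |(-7m - 6)/(5m + 3) + 7/5| ≤ (9/25)/m < ϵ.

N = (9/25)/ϵ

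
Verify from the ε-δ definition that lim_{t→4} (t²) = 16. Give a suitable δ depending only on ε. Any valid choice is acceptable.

Suppose ε > 0. We seek δ > 0 with 0 < |t − 4| < δ ⇒ |t² − 16| < ε.
Factor: t² − 16 = (t − 4)(t + 4), so |t² − 16| = |t − 4|·|t + 4|.
Impose δ ≤ 1 so that |t| < 5; then |t + 4| ≤ 9.
Hence |t² − 16| ≤ 9|t − 4|, which is < ε once |t − 4| < ε/9.
Take δ = min(1, ε/9). If 0 < |t − 4| < δ then both bounds hold and |t² − 16| ≤ 9|t − 4| < 9·(ε/9) = ε.

δ = min(1, ε/9)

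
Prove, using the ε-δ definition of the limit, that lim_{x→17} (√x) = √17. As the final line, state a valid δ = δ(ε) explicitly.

Fix ε > 0. We want δ > 0 such that 0 < |x − 17| < δ implies |√x − √17| < ε.
Multiplying by the conjugate, |√x − √17| = |x − 17|/(√x + √17).
Restrict δ ≤ 17 so that |x − 17| < 17 forces x > 0, and then √x + √17 > √17.
Hence |√x − √17| < |x − 17|/√17, which is < ε once |x − 17| < √17·ε.
Take δ = min(17, √17·ε). If 0 < |x − 17| < δ then x > 0 and |√x − √17| < |x − 17|/√17 < ε.

δ = min(17, √17·ε)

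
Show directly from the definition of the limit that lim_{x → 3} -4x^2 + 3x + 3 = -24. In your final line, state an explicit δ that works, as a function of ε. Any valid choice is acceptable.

Suppose ε > 0. We want δ > 0 such that 0 < |x − 3| < δ implies |(-4x^2 + 3x + 3) + 24| < ε.
(-4x^2 + 3x + 3) + 24 = -4x^2 + 3x + 27 = (x − 3)(-4x - 9).
So |(-4x^2 + 3x + 3) + 24| = |x − 3|·|-4x - 9|.
Require δ ≤ 1. Then |x − 3| < 1 gives |x| < 4, and by the triangle inequality |-4x - 9| ≤ 4·4 + 9 = 25.
Hence |(-4x^2 + 3x + 3) + 24| ≤ 25|x − 3| < ε provided |x − 3| < ε/25.
Take δ = min(1, ε/25). Then 0 < |x − 3| < δ gives both |x − 3| < 1 and |x − 3| < ε/25, so |(-4x^2 + 3x + 3) + 24| < ε.

δ = min(1, ε/25)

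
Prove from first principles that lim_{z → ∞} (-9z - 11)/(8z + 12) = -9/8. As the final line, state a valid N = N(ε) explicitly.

Let ε > 0. We seek N > 0 such that z > N implies |(-9z - 11)/(8z + 12) + 9/8| < ε.
(-9z - 11)/(8z + 12) + 9/8 = (8(-9z - 11) − (-9)(8z + 12)) / (8(8z + 12)) = 20/(8(8z + 12)).
For z > 0 we have 8z + 12 > 8z, so |(-9z - 11)/(8z + 12) + 9/8| = 20/(8(8z + 12)) < 20/(8·8z) = (5/16)/z.
Thus |(-9z - 11)/(8z + 12) + 9/8| < ε whenever z > (5/16)/ε.
Take N = (5/16)/ε. If z > N then |(-9z - 11)/(8z + 12) + 9/8| < (5/16)/z < ε.

N = (5/16)/ε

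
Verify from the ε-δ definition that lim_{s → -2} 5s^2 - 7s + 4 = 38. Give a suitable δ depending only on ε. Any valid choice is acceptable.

Let ε > 0. We want δ > 0 such that 0 < |s + 2| < δ implies |(5s^2 - 7s + 4) − 38| < ε.
(5s^2 - 7s + 4) − 38 = 5s^2 - 7s - 34 = (s + 2)(5s - 17).
So |(5s^2 - 7s + 4) − 38| = |s + 2|·|5s - 17|.
Assume first that |s + 2| < 1, so |s| < 3. Then |5s - 17| ≤ 5·3 + 17 = 32.
Hence |(5s^2 - 7s + 4) − 38| ≤ 32|s + 2| < ε provided |s + 2| < ε/32.
Choosing δ = min(1, ε/32) ensures both conditions, hence |(5s^2 - 7s + 4) − 38| < ε.

δ = min(1, ε/32)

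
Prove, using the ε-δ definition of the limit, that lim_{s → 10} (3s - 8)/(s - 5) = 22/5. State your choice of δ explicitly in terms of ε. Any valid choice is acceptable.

Fix ε > 0. We want δ > 0 with 0 < |s − 10| < δ ⇒ |(3s - 8)/(s - 5) − (22/5)| < ε.
Combining over a common denominator, (3s - 8)/(s - 5) − (22/5) = [(3s - 8)·5 − 22·(s - 5)] / [5·(s - 5)] = -7(s − 10) / (5(s - 5)).
So |(3s - 8)/(s - 5) − (22/5)| = 7|s − 10| / (5·|s − 5|).
Restrict δ ≤ 5/2. Then |s − 10| < 5/2 gives |s − 5| = |(s − 10) + 5| ≥ 5 − 5/2 = 5/2.
Hence |(3s - 8)/(s - 5) − (22/5)| < 7|s − 10|/(5·(5/2)) = (14/25)|s − 10|, which is < ε once |s − 10| < (25/14)ε.
Take δ = min(5/2, (25/14)ε). Then 0 < |s − 10| < δ forces both bounds, so |(3s - 8)/(s - 5) − (22/5)| < ε.

δ = min(5/2, (25/14)ε)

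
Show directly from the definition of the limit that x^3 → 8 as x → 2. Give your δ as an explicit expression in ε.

δ = min(1, ε/19)

Let ε > 0. We seek δ > 0 with 0 < |x − 2| < δ ⇒ |x^3 − 8| < ε.
Factor: x^3 − 8 = (x − 2)(x^2 + 2x + 4), so |x^3 − 8| = |x − 2|·|x^2 + 2x + 4|.
Restrict δ ≤ 1. Then |x − 2| < 1 gives |x| < 3, so by the triangle inequality |x^2 + 2x + 4| ≤ 3^2 + 2·3 + 4 = 19.
Hence |x^3 − 8| ≤ 19|x − 2|, which is < ε once |x − 2| < ε/19.
Take δ = min(1, ε/19). If 0 < |x − 2| < δ then both bounds hold and |x^3 − 8| ≤ 19|x − 2| < 19·(ε/19) = ε.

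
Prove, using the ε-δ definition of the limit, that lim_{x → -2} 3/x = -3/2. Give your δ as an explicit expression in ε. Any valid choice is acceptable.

Fix ε > 0. We seek δ > 0 such that 0 < |x + 2| < δ implies |3/x + 3/2| < ε.
|3/x + 3/2| = 3·|-2 − x|/(2·|x|) = 3|x + 2|/(2|x|).
Require δ ≤ 1 so that |x| > 2 − 1 = 1, hence 2|x| > 2.
Then |3/x + 3/2| < 3|x + 2|/2, which is < ε when |x + 2| < (2/3)ε.
Take δ = min(1, (2/3)ε). Then 0 < |x + 2| < δ gives both |x + 2| < 1 and |x + 2| < (2/3)ε, so |3/x + 3/2| < ε.

δ = min(1, (2/3)ε)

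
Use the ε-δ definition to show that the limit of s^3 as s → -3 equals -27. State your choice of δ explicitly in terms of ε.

δ = min(1, ε/37)

Let ε > 0 be given. We seek δ > 0 with 0 < |s + 3| < δ ⇒ |s^3 + 27| < ε.
Factor: s^3 + 27 = (s + 3)(s^2 - 3s + 9), so |s^3 + 27| = |s + 3|·|s^2 - 3s + 9|.
Impose δ ≤ 1 so that |s| < 4; then |s^2 - 3s + 9| ≤ 37.
Hence |s^3 + 27| ≤ 37|s + 3|, which is < ε once |s + 3| < ε/37.
Take δ = min(1, ε/37). If 0 < |s + 3| < δ then both bounds hold and |s^3 + 27| ≤ 37|s + 3| < 37·(ε/37) = ε.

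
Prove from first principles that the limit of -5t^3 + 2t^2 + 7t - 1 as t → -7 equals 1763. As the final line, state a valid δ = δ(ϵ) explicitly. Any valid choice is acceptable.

δ = min(1, ϵ/868)

Let ϵ > 0. We want δ > 0 such that 0 < |t + 7| < δ implies |(-5t^3 + 2t^2 + 7t - 1) − 1763| < ϵ.
(-5t^3 + 2t^2 + 7t - 1) − 1763 = -5t^3 + 2t^2 + 7t - 1764 = (t + 7)(-5t^2 + 37t - 252).
So |(-5t^3 + 2t^2 + 7t - 1) − 1763| = |t + 7|·|-5t^2 + 37t - 252|.
Assume first that |t + 7| < 1, so |t| < 8. Then |-5t^2 + 37t - 252| ≤ 5·8^2 + 37·8 + 252 = 868.
Hence |(-5t^3 + 2t^2 + 7t - 1) − 1763| ≤ 868|t + 7| < ϵ provided |t + 7| < ϵ/868.
Take δ = min(1, ϵ/868). Then 0 < |t + 7| < δ gives both |t + 7| < 1 and |t + 7| < ϵ/868, so |(-5t^3 + 2t^2 + 7t - 1) − 1763| < ϵ.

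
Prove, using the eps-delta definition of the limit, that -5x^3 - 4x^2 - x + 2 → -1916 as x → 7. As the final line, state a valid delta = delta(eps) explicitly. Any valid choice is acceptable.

delta = min(2, eps/1030)

Fix eps > 0. We want delta > 0 such that 0 < |x − 7| < delta implies |(-5x^3 - 4x^2 - x + 2) + 1916| < eps.
(-5x^3 - 4x^2 - x + 2) + 1916 = -5x^3 - 4x^2 - x + 1918 = (x − 7)(-5x^2 - 39x - 274).
So |(-5x^3 - 4x^2 - x + 2) + 1916| = |x − 7|·|-5x^2 - 39x - 274|.
Require delta ≤ 2. Then |x − 7| < 2 gives |x| < 9, and by the triangle inequality |-5x^2 - 39x - 274| ≤ 5·9^2 + 39·9 + 274 = 1030.
Hence |(-5x^3 - 4x^2 - x + 2) + 1916| ≤ 1030|x − 7| < eps provided |x − 7| < eps/1030.
Choosing delta = min(2, eps/1030) ensures both conditions, hence |(-5x^3 - 4x^2 - x + 2) + 1916| < eps.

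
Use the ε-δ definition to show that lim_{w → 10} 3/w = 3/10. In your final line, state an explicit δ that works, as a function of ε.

δ = min(5, (50/3)ε)

Fix ε > 0. We seek δ > 0 such that 0 < |w − 10| < δ implies |3/w − (3/10)| < ε.
|3/w − (3/10)| = 3·|10 − w|/(10·|w|) = 3|w − 10|/(10|w|).
Restrict δ ≤ 5. Then |w − 10| < 5 gives |w| > 5, so 10|w| > 50.
Then |3/w − (3/10)| < 3|w − 10|/50, which is < ε when |w − 10| < (50/3)ε.
Take δ = min(5, (50/3)ε). Then 0 < |w − 10| < δ gives both |w − 10| < 5 and |w − 10| < (50/3)ε, so |3/w − (3/10)| < ε.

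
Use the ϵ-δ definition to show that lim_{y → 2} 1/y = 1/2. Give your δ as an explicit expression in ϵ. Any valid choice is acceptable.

δ = min(1, 2ϵ)

Fix ϵ > 0. We seek δ > 0 such that 0 < |y − 2| < δ implies |1/y − (1/2)| < ϵ.
|1/y − (1/2)| = |2 − y|/(2·|y|) = |y − 2|/(2|y|).
Require δ ≤ 1 so that |y| > 2 − 1 = 1, hence 2|y| > 2.
Then |1/y − (1/2)| < |y − 2|/2, which is < ϵ when |y − 2| < 2ϵ.
Take δ = min(1, 2ϵ). Then 0 < |y − 2| < δ gives both |y − 2| < 1 and |y − 2| < 2ϵ, so |1/y − (1/2)| < ϵ.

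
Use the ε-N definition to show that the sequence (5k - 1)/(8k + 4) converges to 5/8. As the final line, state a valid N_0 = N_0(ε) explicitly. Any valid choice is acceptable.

N_0 = (7/16)/ε

Suppose ε > 0. For k ≥ 1, |(5k - 1)/(8k + 4) − (5/8)| = |-28|/(8(8k + 4)) = 28/(8(8k + 4)).
Since 8k + 4 ≥ 8k for k ≥ 1, this is ≤ 28/(8·8k) = (7/16)/k.
So |(5k - 1)/(8k + 4) − (5/8)| < ε whenever k > (7/16)/ε.
Take N_0 = (7/16)/ε. If k > N_0 then |(5k - 1)/(8k + 4) − (5/8)| ≤ (7/16)/k < ε.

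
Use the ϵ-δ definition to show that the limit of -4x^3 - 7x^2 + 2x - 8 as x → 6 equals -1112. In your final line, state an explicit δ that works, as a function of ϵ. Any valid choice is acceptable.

Fix ϵ > 0. We want δ > 0 such that 0 < |x − 6| < δ implies |(-4x^3 - 7x^2 + 2x - 8) + 1112| < ϵ.
(-4x^3 - 7x^2 + 2x - 8) + 1112 = -4x^3 - 7x^2 + 2x + 1104 = (x − 6)(-4x^2 - 31x - 184).
So |(-4x^3 - 7x^2 + 2x - 8) + 1112| = |x − 6|·|-4x^2 - 31x - 184|.
Require δ ≤ 2. Then |x − 6| < 2 gives |x| < 8, and by the triangle inequality |-4x^2 - 31x - 184| ≤ 4·8^2 + 31·8 + 184 = 688.
Hence |(-4x^3 - 7x^2 + 2x - 8) + 1112| ≤ 688|x − 6| < ϵ provided |x − 6| < ϵ/688.
Choosing δ = min(2, ϵ/688) ensures both conditions, hence |(-4x^3 - 7x^2 + 2x - 8) + 1112| < ϵ.

δ = min(2, ϵ/688)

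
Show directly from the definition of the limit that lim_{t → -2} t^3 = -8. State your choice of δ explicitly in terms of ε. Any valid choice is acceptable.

Let ε > 0 be given. We seek δ > 0 with 0 < |t + 2| < δ ⇒ |t^3 + 8| < ε.
Factor: t^3 + 8 = (t + 2)(t^2 - 2t + 4), so |t^3 + 8| = |t + 2|·|t^2 - 2t + 4|.
Impose δ ≤ 2 so that |t| < 4; then |t^2 - 2t + 4| ≤ 28.
Hence |t^3 + 8| ≤ 28|t + 2|, which is < ε once |t + 2| < ε/28.
Take δ = min(2, ε/28). If 0 < |t + 2| < δ then both bounds hold and |t^3 + 8| ≤ 28|t + 2| < 28·(ε/28) = ε.

δ = min(2, ε/28)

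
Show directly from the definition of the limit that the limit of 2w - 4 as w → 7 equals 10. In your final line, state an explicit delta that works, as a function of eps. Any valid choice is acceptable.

Suppose eps > 0. We need delta > 0 so that 0 < |w − 7| < delta implies |(2w - 4) − 10| < eps.
Since (2w - 4) − 10 = 2(w − 7), we have |(2w - 4) − 10| = 2|w − 7|.
Thus it suffices that |w − 7| < eps/2.
Choosing delta = eps/2 gives |(2w - 4) − 10| = 2|w − 7| < eps whenever |w − 7| < delta.

delta = eps/2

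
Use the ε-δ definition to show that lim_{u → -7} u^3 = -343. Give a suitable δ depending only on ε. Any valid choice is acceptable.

Let ε > 0. We seek δ > 0 with 0 < |u + 7| < δ ⇒ |u^3 + 343| < ε.
Factor: u^3 + 343 = (u + 7)(u^2 - 7u + 49), so |u^3 + 343| = |u + 7|·|u^2 - 7u + 49|.
Impose δ ≤ 1 so that |u| < 8; then |u^2 - 7u + 49| ≤ 169.
Hence |u^3 + 343| ≤ 169|u + 7|, which is < ε once |u + 7| < ε/169.
Take δ = min(1, ε/169). If 0 < |u + 7| < δ then both bounds hold and |u^3 + 343| ≤ 169|u + 7| < 169·(ε/169) = ε.

δ = min(1, ε/169)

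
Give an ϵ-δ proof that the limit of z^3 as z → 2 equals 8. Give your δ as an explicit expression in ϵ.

Fix ϵ > 0. We seek δ > 0 with 0 < |z − 2| < δ ⇒ |z^3 − 8| < ϵ.
Factor: z^3 − 8 = (z − 2)(z^2 + 2z + 4), so |z^3 − 8| = |z − 2|·|z^2 + 2z + 4|.
Restrict δ ≤ 2. Then |z − 2| < 2 gives |z| < 4, so by the triangle inequality |z^2 + 2z + 4| ≤ 4^2 + 2·4 + 4 = 28.
Hence |z^3 − 8| ≤ 28|z − 2|, which is < ϵ once |z − 2| < ϵ/28.
Take δ = min(2, ϵ/28). If 0 < |z − 2| < δ then both bounds hold and |z^3 − 8| ≤ 28|z − 2| < 28·(ϵ/28) = ϵ.

δ = min(2, ϵ/28)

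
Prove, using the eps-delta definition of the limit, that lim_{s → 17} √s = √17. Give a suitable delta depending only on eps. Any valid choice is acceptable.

delta = min(17, √17·eps)

Suppose eps > 0. We want delta > 0 such that 0 < |s − 17| < delta implies |√s − √17| < eps.
Multiplying by the conjugate, |√s − √17| = |s − 17|/(√s + √17).
Restrict delta ≤ 17 so that |s − 17| < 17 forces s > 0, and then √s + √17 > √17.
Hence |√s − √17| < |s − 17|/√17, which is < eps once |s − 17| < √17·eps.
Take delta = min(17, √17·eps). If 0 < |s − 17| < delta then s > 0 and |√s − √17| < |s − 17|/√17 < eps.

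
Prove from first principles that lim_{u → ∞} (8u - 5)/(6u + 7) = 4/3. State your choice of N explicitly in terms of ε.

N = (43/18)/ε

Fix ε > 0. We seek N > 0 such that u > N implies |(8u - 5)/(6u + 7) − (4/3)| < ε.
(8u - 5)/(6u + 7) − (4/3) = (6(8u - 5) − 8(6u + 7)) / (6(6u + 7)) = -86/(6(6u + 7)).
For u > 0 we have 6u + 7 > 6u, so |(8u - 5)/(6u + 7) − (4/3)| = 86/(6(6u + 7)) < 86/(6·6u) = (43/18)/u.
Thus |(8u - 5)/(6u + 7) − (4/3)| < ε whenever u > (43/18)/ε.
Take N = (43/18)/ε. If u > N then |(8u - 5)/(6u + 7) − (4/3)| < (43/18)/u < ε.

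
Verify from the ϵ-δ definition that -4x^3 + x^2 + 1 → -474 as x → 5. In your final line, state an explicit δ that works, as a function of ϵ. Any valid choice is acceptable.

Suppose ϵ > 0. We want δ > 0 such that 0 < |x − 5| < δ implies |(-4x^3 + x^2 + 1) + 474| < ϵ.
(-4x^3 + x^2 + 1) + 474 = -4x^3 + x^2 + 475 = (x − 5)(-4x^2 - 19x - 95).
So |(-4x^3 + x^2 + 1) + 474| = |x − 5|·|-4x^2 - 19x - 95|.
Assume first that |x − 5| < 1, so |x| < 6. Then |-4x^2 - 19x - 95| ≤ 4·6^2 + 19·6 + 95 = 353.
Hence |(-4x^3 + x^2 + 1) + 474| ≤ 353|x − 5| < ϵ provided |x − 5| < ϵ/353.
Take δ = min(1, ϵ/353). Then 0 < |x − 5| < δ gives both |x − 5| < 1 and |x − 5| < ϵ/353, so |(-4x^3 + x^2 + 1) + 474| < ϵ.

δ = min(1, ϵ/353)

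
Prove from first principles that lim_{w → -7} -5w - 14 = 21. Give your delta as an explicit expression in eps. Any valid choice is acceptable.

Suppose eps > 0. We need delta > 0 so that 0 < |w + 7| < delta implies |(-5w - 14) − 21| < eps.
Since (-5w - 14) − 21 = -5(w + 7), we have |(-5w - 14) − 21| = 5|w + 7|.
Thus it suffices that |w + 7| < eps/5.
Take delta = eps/5. If 0 < |w + 7| < delta then |(-5w - 14) − 21| = 5|w + 7| < 5·(eps/5) = eps.

delta = eps/5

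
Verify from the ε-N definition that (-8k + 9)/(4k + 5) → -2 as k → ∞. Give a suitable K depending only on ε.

K = (19/4)/ε

Fix ε > 0. For k ≥ 1, |(-8k + 9)/(4k + 5) + 2| = |76|/(4(4k + 5)) = 76/(4(4k + 5)).
Since 4k + 5 ≥ 4k for k ≥ 1, this is ≤ 76/(4·4k) = (19/4)/k.
So |(-8k + 9)/(4k + 5) + 2| < ε whenever k > (19/4)/ε.
Take K = (19/4)/ε. If k > K then |(-8k + 9)/(4k + 5) + 2| ≤ (19/4)/k < ε.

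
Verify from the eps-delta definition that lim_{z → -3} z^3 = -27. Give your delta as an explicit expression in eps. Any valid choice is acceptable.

delta = min(2, eps/49)

Let eps > 0. We seek delta > 0 with 0 < |z + 3| < delta ⇒ |z^3 + 27| < eps.
Factor: z^3 + 27 = (z + 3)(z^2 - 3z + 9), so |z^3 + 27| = |z + 3|·|z^2 - 3z + 9|.
Restrict delta ≤ 2. Then |z + 3| < 2 gives |z| < 5, so by the triangle inequality |z^2 - 3z + 9| ≤ 5^2 + 3·5 + 9 = 49.
Hence |z^3 + 27| ≤ 49|z + 3|, which is < eps once |z + 3| < eps/49.
Take delta = min(2, eps/49). If 0 < |z + 3| < delta then both bounds hold and |z^3 + 27| ≤ 49|z + 3| < 49·(eps/49) = eps.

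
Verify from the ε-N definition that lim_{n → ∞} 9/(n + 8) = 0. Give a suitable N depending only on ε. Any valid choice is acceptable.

Fix ε > 0. For n ≥ 1, |9/(n + 8) − 0| = 9/(n + 8) ≤ 9/n.
We need 9/n < ε, i.e. n > 9/ε.
Take N = 9/ε. If n > N then |9/(n + 8)| ≤ 9/n < ε.

N = 9/ε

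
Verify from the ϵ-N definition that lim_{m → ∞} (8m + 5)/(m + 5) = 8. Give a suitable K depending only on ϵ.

Suppose ϵ > 0. For m ≥ 1, |(8m + 5)/(m + 5) − 8| = |-35|/((m + 5)) = 35/((m + 5)).
Since m + 5 ≥ m for m ≥ 1, this is ≤ 35/(m) = 35/m.
So |(8m + 5)/(m + 5) − 8| < ϵ whenever m > 35/ϵ.
Take K = 35/ϵ. If m > K then |(8m + 5)/(m + 5) − 8| ≤ 35/m < ϵ.

K = 35/ϵ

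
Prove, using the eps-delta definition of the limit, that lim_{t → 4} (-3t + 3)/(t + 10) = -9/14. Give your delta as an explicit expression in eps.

delta = min(7, (98/33)eps)

Fix eps > 0. We want delta > 0 with 0 < |t − 4| < delta ⇒ |(-3t + 3)/(t + 10) + 9/14| < eps.
Combining over a common denominator, (-3t + 3)/(t + 10) + 9/14 = [(-3t + 3)·14 − (-9)·(t + 10)] / [14·(t + 10)] = -33(t − 4) / (14(t + 10)).
So |(-3t + 3)/(t + 10) + 9/14| = 33|t − 4| / (14·|t + 10|).
Restrict delta ≤ 7. Then |t − 4| < 7 gives |t + 10| = |(t − 4) + 14| ≥ 14 − 7 = 7.
Hence |(-3t + 3)/(t + 10) + 9/14| < 33|t − 4|/(14·7) = (33/98)|t − 4|, which is < eps once |t − 4| < (98/33)eps.
Take delta = min(7, (98/33)eps). Then 0 < |t − 4| < delta forces both bounds, so |(-3t + 3)/(t + 10) + 9/14| < eps.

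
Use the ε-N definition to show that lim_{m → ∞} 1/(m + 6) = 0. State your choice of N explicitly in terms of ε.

N = 1/ε

Fix ε > 0. For m ≥ 1, |1/(m + 6) − 0| = 1/(m + 6) ≤ 1/m.
We need 1/m < ε, i.e. m > 1/ε.
Take N = 1/ε. If m > N then |1/(m + 6)| ≤ 1/m < ε.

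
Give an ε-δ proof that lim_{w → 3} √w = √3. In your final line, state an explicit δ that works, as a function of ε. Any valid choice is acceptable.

δ = min(3, √3·ε)

Let ε > 0. We want δ > 0 such that 0 < |w − 3| < δ implies |√w − √3| < ε.
Multiplying by the conjugate, |√w − √3| = |w − 3|/(√w + √3).
Restrict δ ≤ 3 so that |w − 3| < 3 forces w > 0, and then √w + √3 > √3.
Hence |√w − √3| < |w − 3|/√3, which is < ε once |w − 3| < √3·ε.
Take δ = min(3, √3·ε). If 0 < |w − 3| < δ then w > 0 and |√w − √3| < |w − 3|/√3 < ε.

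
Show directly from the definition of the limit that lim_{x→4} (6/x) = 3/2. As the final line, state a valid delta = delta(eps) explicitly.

delta = min(2, (4/3)eps)

Suppose eps > 0. We seek delta > 0 such that 0 < |x − 4| < delta implies |6/x − (3/2)| < eps.
|6/x − (3/2)| = 6·|4 − x|/(4·|x|) = 6|x − 4|/(4|x|).
Restrict delta ≤ 2. Then |x − 4| < 2 gives |x| > 2, so 4|x| > 8.
Then |6/x − (3/2)| < 6|x − 4|/8, which is < eps when |x − 4| < (4/3)eps.
Take delta = min(2, (4/3)eps). Then 0 < |x − 4| < delta gives both |x − 4| < 2 and |x − 4| < (4/3)eps, so |6/x − (3/2)| < eps.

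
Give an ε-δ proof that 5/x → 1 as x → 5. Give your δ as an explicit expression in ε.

δ = min(5/2, (5/2)ε)

Suppose ε > 0. We seek δ > 0 such that 0 < |x − 5| < δ implies |5/x − 1| < ε.
|5/x − 1| = 5·|5 − x|/(5·|x|) = 5|x − 5|/(5|x|).
Require δ ≤ 5/2 so that |x| > 5 − 5/2 = 5/2, hence 5|x| > 25/2.
Then |5/x − 1| < 5|x − 5|/(25/2), which is < ε when |x − 5| < (5/2)ε.
Take δ = min(5/2, (5/2)ε). Then 0 < |x − 5| < δ gives both |x − 5| < 5/2 and |x − 5| < (5/2)ε, so |5/x − 1| < ε.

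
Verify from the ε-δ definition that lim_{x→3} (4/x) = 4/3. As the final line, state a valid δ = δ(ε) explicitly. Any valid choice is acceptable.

δ = min(3/2, (9/8)ε)

Let ε > 0. We seek δ > 0 such that 0 < |x − 3| < δ implies |4/x − (4/3)| < ε.
|4/x − (4/3)| = 4·|3 − x|/(3·|x|) = 4|x − 3|/(3|x|).
Restrict δ ≤ 3/2. Then |x − 3| < 3/2 gives |x| > 3/2, so 3|x| > 9/2.
Then |4/x − (4/3)| < 4|x − 3|/(9/2), which is < ε when |x − 3| < (9/8)ε.
Take δ = min(3/2, (9/8)ε). Then 0 < |x − 3| < δ gives both |x − 3| < 3/2 and |x − 3| < (9/8)ε, so |4/x − (4/3)| < ε.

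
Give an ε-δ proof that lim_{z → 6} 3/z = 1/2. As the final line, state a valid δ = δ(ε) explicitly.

Let ε > 0 be given. We seek δ > 0 such that 0 < |z − 6| < δ implies |3/z − (1/2)| < ε.
|3/z − (1/2)| = 3·|6 − z|/(6·|z|) = 3|z − 6|/(6|z|).
Restrict δ ≤ 3. Then |z − 6| < 3 gives |z| > 3, so 6|z| > 18.
Then |3/z − (1/2)| < 3|z − 6|/18, which is < ε when |z − 6| < 6ε.
Take δ = min(3, 6ε). Then 0 < |z − 6| < δ gives both |z − 6| < 3 and |z − 6| < 6ε, so |3/z − (1/2)| < ε.

δ = min(3, 6ε)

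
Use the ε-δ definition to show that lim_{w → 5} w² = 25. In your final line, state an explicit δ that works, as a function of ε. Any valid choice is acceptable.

Suppose ε > 0. We seek δ > 0 with 0 < |w − 5| < δ ⇒ |w² − 25| < ε.
Factor: w² − 25 = (w − 5)(w + 5), so |w² − 25| = |w − 5|·|w + 5|.
Impose δ ≤ 1 so that |w| < 6; then |w + 5| ≤ 11.
Hence |w² − 25| ≤ 11|w − 5|, which is < ε once |w − 5| < ε/11.
Take δ = min(1, ε/11). If 0 < |w − 5| < δ then both bounds hold and |w² − 25| ≤ 11|w − 5| < 11·(ε/11) = ε.

δ = min(1, ε/11)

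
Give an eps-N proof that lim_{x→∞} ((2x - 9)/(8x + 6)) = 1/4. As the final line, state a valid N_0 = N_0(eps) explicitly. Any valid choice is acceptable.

Let eps > 0 be given. We seek N_0 > 0 such that x > N_0 implies |(2x - 9)/(8x + 6) − (1/4)| < eps.
(2x - 9)/(8x + 6) − (1/4) = (8(2x - 9) − 2(8x + 6)) / (8(8x + 6)) = -84/(8(8x + 6)).
For x > 0 we have 8x + 6 > 8x, so |(2x - 9)/(8x + 6) − (1/4)| = 84/(8(8x + 6)) < 84/(8·8x) = (21/16)/x.
Thus |(2x - 9)/(8x + 6) − (1/4)| < eps whenever x > (21/16)/eps.
Take N_0 = (21/16)/eps. If x > N_0 then |(2x - 9)/(8x + 6) − (1/4)| < (21/16)/x < eps.

N_0 = (21/16)/eps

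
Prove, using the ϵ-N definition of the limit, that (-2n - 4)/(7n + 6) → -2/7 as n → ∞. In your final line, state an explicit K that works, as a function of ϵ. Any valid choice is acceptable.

Let ϵ > 0 be given. For n ≥ 1, |(-2n - 4)/(7n + 6) + 2/7| = |-16|/(7(7n + 6)) = 16/(7(7n + 6)).
Since 7n + 6 ≥ 7n for n ≥ 1, this is ≤ 16/(7·7n) = (16/49)/n.
So |(-2n - 4)/(7n + 6) + 2/7| < ϵ whenever n > (16/49)/ϵ.
Take K = (16/49)/ϵ. If n > K then |(-2n - 4)/(7n + 6) + 2/7| ≤ (16/49)/n < ϵ.

K = (16/49)/ϵ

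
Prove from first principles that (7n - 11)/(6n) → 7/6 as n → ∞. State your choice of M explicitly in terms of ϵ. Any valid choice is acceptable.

M = (11/6)/ϵ

Suppose ϵ > 0. For n ≥ 1, |(7n - 11)/(6n) − (7/6)| = |-66|/(6(6n)) = 66/(6(6n)).
Since 6n ≥ 6n for n ≥ 1, this is ≤ 66/(6·6n) = (11/6)/n.
So |(7n - 11)/(6n) − (7/6)| < ϵ whenever n > (11/6)/ϵ.
Take M = (11/6)/ϵ. If n > M then |(7n - 11)/(6n) − (7/6)| ≤ (11/6)/n < ϵ.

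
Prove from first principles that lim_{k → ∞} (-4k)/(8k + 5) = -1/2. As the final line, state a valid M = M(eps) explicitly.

Fix eps > 0. For k ≥ 1, |(-4k)/(8k + 5) + 1/2| = |20|/(8(8k + 5)) = 20/(8(8k + 5)).
Since 8k + 5 ≥ 8k for k ≥ 1, this is ≤ 20/(8·8k) = (5/16)/k.
So |(-4k)/(8k + 5) + 1/2| < eps whenever k > (5/16)/eps.
Take M = (5/16)/eps. If k > M then |(-4k)/(8k + 5) + 1/2| ≤ (5/16)/k < eps.

M = (5/16)/eps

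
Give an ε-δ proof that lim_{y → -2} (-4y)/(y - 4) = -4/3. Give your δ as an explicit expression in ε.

Let ε > 0. We want δ > 0 with 0 < |y + 2| < δ ⇒ |(-4y)/(y - 4) + 4/3| < ε.
Combining over a common denominator, (-4y)/(y - 4) + 4/3 = [(-4y)·(-6) − 8·(y - 4)] / [(-6)·(y - 4)] = 16(y + 2) / ((-6)(y - 4)).
So |(-4y)/(y - 4) + 4/3| = 16|y + 2| / (6·|y − 4|).
Require δ ≤ 3, so |y − 4| ≥ |-6| − |y + 2| > 6 − 3 = 3.
Hence |(-4y)/(y - 4) + 4/3| < 16|y + 2|/(6·3) = (8/9)|y + 2|, which is < ε once |y + 2| < (9/8)ε.
Take δ = min(3, (9/8)ε). Then 0 < |y + 2| < δ forces both bounds, so |(-4y)/(y - 4) + 4/3| < ε.

δ = min(3, (9/8)ε)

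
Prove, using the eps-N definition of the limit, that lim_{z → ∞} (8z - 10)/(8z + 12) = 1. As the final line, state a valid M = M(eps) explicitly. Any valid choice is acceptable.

M = (11/4)/eps

Suppose eps > 0. We seek M > 0 such that z > M implies |(8z - 10)/(8z + 12) − 1| < eps.
(8z - 10)/(8z + 12) − 1 = (8(8z - 10) − 8(8z + 12)) / (8(8z + 12)) = -176/(8(8z + 12)).
For z > 0 we have 8z + 12 > 8z, so |(8z - 10)/(8z + 12) − 1| = 176/(8(8z + 12)) < 176/(8·8z) = (11/4)/z.
Thus |(8z - 10)/(8z + 12) − 1| < eps whenever z > (11/4)/eps.
Take M = (11/4)/eps. If z > M then |(8z - 10)/(8z + 12) − 1| < (11/4)/z < eps.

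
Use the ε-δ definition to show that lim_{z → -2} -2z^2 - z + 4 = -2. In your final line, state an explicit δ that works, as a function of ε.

Suppose ε > 0. We want δ > 0 such that 0 < |z + 2| < δ implies |(-2z^2 - z + 4) + 2| < ε.
(-2z^2 - z + 4) + 2 = -2z^2 - z + 6 = (z + 2)(-2z + 3).
So |(-2z^2 - z + 4) + 2| = |z + 2|·|-2z + 3|.
Assume first that |z + 2| < 2, so |z| < 4. Then |-2z + 3| ≤ 2·4 + 3 = 11.
Hence |(-2z^2 - z + 4) + 2| ≤ 11|z + 2| < ε provided |z + 2| < ε/11.
Choosing δ = min(2, ε/11) ensures both conditions, hence |(-2z^2 - z + 4) + 2| < ε.

δ = min(2, ε/11)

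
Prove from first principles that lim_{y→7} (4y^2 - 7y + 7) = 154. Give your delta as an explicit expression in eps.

Let eps > 0. We want delta > 0 such that 0 < |y − 7| < delta implies |(4y^2 - 7y + 7) − 154| < eps.
(4y^2 - 7y + 7) − 154 = 4y^2 - 7y - 147 = (y − 7)(4y + 21).
So |(4y^2 - 7y + 7) − 154| = |y − 7|·|4y + 21|.
Assume first that |y − 7| < 1, so |y| < 8. Then |4y + 21| ≤ 4·8 + 21 = 53.
Hence |(4y^2 - 7y + 7) − 154| ≤ 53|y − 7| < eps provided |y − 7| < eps/53.
Take delta = min(1, eps/53). Then 0 < |y − 7| < delta gives both |y − 7| < 1 and |y − 7| < eps/53, so |(4y^2 - 7y + 7) − 154| < eps.

delta = min(1, eps/53)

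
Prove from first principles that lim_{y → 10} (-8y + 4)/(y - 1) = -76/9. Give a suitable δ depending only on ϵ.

Let ϵ > 0 be given. We want δ > 0 with 0 < |y − 10| < δ ⇒ |(-8y + 4)/(y - 1) + 76/9| < ϵ.
Combining over a common denominator, (-8y + 4)/(y - 1) + 76/9 = [(-8y + 4)·9 − (-76)·(y - 1)] / [9·(y - 1)] = 4(y − 10) / (9(y - 1)).
So |(-8y + 4)/(y - 1) + 76/9| = 4|y − 10| / (9·|y − 1|).
Restrict δ ≤ 9/2. Then |y − 10| < 9/2 gives |y − 1| = |(y − 10) + 9| ≥ 9 − 9/2 = 9/2.
Hence |(-8y + 4)/(y - 1) + 76/9| < 4|y − 10|/(9·(9/2)) = (8/81)|y − 10|, which is < ϵ once |y − 10| < (81/8)ϵ.
Take δ = min(9/2, (81/8)ϵ). Then 0 < |y − 10| < δ forces both bounds, so |(-8y + 4)/(y - 1) + 76/9| < ϵ.

δ = min(9/2, (81/8)ϵ)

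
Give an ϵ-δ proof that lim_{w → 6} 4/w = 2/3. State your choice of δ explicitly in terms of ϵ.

Let ϵ > 0 be given. We seek δ > 0 such that 0 < |w − 6| < δ implies |4/w − (2/3)| < ϵ.
|4/w − (2/3)| = 4·|6 − w|/(6·|w|) = 4|w − 6|/(6|w|).
Restrict δ ≤ 3. Then |w − 6| < 3 gives |w| > 3, so 6|w| > 18.
Then |4/w − (2/3)| < 4|w − 6|/18, which is < ϵ when |w − 6| < (9/2)ϵ.
Take δ = min(3, (9/2)ϵ). Then 0 < |w − 6| < δ gives both |w − 6| < 3 and |w − 6| < (9/2)ϵ, so |4/w − (2/3)| < ϵ.

δ = min(3, (9/2)ϵ)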